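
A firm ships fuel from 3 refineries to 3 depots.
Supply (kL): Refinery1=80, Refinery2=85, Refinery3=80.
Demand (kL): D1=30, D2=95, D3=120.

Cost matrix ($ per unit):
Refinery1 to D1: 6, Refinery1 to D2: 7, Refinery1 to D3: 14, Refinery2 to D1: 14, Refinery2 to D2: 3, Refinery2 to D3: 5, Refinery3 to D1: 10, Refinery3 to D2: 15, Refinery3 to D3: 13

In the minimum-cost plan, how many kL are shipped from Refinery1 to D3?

The minimum-cost plan:
  Refinery1→D2: 80 × $7 = $560
  Refinery2→D2: 15 × $3 = $45
  Refinery2→D3: 70 × $5 = $350
  Refinery3→D1: 30 × $10 = $300
  Refinery3→D3: 50 × $13 = $650
Total cost = $1905.
The route Refinery1→D3 is not used.

0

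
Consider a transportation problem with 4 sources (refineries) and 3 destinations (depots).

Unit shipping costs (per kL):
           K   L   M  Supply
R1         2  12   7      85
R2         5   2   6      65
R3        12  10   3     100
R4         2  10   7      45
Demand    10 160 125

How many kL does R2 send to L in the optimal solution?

65

Optimal shipments:
  R1 to K: 10 kL
  R1 to L: 50 kL
  R1 to M: 25 kL
  R2 to L: 65 kL
  R3 to M: 100 kL
  R4 to L: 45 kL
Total cost = 1675.
So R2→L carries 65 kL.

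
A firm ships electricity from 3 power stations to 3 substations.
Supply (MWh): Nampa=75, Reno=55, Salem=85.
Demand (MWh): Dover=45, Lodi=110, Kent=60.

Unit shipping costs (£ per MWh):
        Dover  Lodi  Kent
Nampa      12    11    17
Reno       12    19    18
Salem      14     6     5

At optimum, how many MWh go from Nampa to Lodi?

Optimal shipments:
  Nampa->Lodi: 75 MWh
  Reno->Dover: 45 MWh
  Reno->Lodi: 10 MWh
  Salem->Lodi: 25 MWh
  Salem->Kent: 60 MWh
Total cost = £2005.
So Nampa→Lodi carries 75 MWh.

75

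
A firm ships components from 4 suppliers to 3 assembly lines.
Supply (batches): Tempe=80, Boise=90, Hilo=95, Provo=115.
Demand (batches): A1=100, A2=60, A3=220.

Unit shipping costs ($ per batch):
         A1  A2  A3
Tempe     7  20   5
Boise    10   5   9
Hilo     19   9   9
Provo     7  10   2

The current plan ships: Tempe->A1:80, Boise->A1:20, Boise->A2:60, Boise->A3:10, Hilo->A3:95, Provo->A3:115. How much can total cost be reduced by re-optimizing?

10

Current plan cost = 80·7 + 20·10 + 60·5 + 10·9 + 95·9 + 115·2 = $2235.
Optimal plan:
  Tempe→A1: 70 × $7 = $490
  Tempe→A3: 10 × $5 = $50
  Boise→A1: 30 × $10 = $300
  Boise→A2: 60 × $5 = $300
  Hilo→A3: 95 × $9 = $855
  Provo→A3: 115 × $2 = $230
Optimal cost = $2225.
Saving = 2235 − 2225 = $10.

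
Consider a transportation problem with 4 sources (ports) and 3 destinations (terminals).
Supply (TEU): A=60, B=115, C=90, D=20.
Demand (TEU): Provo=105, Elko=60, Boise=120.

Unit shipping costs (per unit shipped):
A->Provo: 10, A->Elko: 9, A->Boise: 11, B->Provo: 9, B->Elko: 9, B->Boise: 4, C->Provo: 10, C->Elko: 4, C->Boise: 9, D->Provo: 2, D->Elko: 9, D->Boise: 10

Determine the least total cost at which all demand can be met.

1635

Optimal allocation:
  A->Provo: 60 × 10 = 600
  B->Boise: 115 × 4 = 460
  C->Provo: 25 × 10 = 250
  C->Elko: 60 × 4 = 240
  C->Boise: 5 × 9 = 45
  D->Provo: 20 × 2 = 40
Total = 600 + 460 + 250 + 240 + 45 + 40 = 1635.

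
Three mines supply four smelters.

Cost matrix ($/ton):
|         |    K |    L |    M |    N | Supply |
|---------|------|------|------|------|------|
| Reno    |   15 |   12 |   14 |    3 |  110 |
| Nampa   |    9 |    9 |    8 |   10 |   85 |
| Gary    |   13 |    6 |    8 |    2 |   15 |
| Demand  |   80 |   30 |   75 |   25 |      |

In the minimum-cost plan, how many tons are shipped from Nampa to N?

0

Solving gives:
  Reno→L: 30 × $12 = $360
  Reno→M: 55 × $14 = $770
  Reno→N: 25 × $3 = $75
  Nampa→K: 80 × $9 = $720
  Nampa→M: 5 × $8 = $40
  Gary→M: 15 × $8 = $120
Total cost = $2085.
The route Nampa→N is not used.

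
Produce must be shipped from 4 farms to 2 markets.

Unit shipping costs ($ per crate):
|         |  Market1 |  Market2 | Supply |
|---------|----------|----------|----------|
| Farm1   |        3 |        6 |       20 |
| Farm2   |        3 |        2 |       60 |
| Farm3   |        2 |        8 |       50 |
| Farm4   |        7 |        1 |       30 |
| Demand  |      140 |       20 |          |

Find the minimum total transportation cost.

430

One minimum-cost allocation:
  Farm1 to Market1: 20 × $3 = $60
  Farm2 to Market1: 60 × $3 = $180
  Farm3 to Market1: 50 × $2 = $100
  Farm4 to Market1: 10 × $7 = $70
  Farm4 to Market2: 20 × $1 = $20
Total = 60 + 180 + 100 + 70 + 20 = $430.
(Supply check: Farm1 ships 20; Farm2 ships 60; Farm3 ships 50; Farm4 ships 30.)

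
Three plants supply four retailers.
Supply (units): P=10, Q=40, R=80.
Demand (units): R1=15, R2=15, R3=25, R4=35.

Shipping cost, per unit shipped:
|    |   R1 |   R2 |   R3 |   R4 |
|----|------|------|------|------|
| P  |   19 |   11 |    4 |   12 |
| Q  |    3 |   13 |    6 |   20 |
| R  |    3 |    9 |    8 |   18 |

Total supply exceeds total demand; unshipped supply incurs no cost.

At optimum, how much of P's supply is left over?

0

An optimal plan:
  P→R4: 10 × 12 = 120
  Q→R1: 15 × 3 = 45
  Q→R3: 25 × 6 = 150
  R→R2: 15 × 9 = 135
  R→R4: 25 × 18 = 450
Total cost = 900.
P ships 10 of its 10, leaving 0.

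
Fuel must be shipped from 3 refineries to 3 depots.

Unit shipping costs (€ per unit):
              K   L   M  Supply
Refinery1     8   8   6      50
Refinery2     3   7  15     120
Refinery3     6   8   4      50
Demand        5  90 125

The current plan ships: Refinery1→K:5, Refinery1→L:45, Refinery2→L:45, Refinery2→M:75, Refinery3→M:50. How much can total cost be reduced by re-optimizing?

520

Current plan cost = 5·8 + 45·8 + 45·7 + 75·15 + 50·4 = €2040.
Optimal plan:
  Refinery1->M: 50 × €6 = €300
  Refinery2->K: 5 × €3 = €15
  Refinery2->L: 90 × €7 = €630
  Refinery2->M: 25 × €15 = €375
  Refinery3->M: 50 × €4 = €200
Optimal cost = €1520.
Saving = 2040 − 1520 = €520.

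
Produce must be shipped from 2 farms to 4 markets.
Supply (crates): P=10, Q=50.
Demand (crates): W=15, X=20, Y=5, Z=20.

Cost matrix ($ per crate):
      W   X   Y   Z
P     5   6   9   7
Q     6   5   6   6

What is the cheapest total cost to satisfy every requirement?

330

An optimal shipping plan:
  P–W: 10 crates
  Q–W: 5 crates
  Q–X: 20 crates
  Q–Y: 5 crates
  Q–Z: 20 crates
Total cost = $330.
(Supply check: P ships 10; Q ships 50.)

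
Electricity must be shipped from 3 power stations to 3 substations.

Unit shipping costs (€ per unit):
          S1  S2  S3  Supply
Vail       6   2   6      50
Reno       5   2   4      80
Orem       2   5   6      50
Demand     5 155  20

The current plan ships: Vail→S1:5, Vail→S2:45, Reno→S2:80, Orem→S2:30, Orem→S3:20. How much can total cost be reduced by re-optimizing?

Current plan cost = 5·6 + 45·2 + 80·2 + 30·5 + 20·6 = €550.
Optimal plan:
  Vail to S2: 50 × €2 = €100
  Reno to S2: 80 × €2 = €160
  Orem to S1: 5 × €2 = €10
  Orem to S2: 25 × €5 = €125
  Orem to S3: 20 × €6 = €120
Optimal cost = €515.
Saving = 550 − 515 = €35.

35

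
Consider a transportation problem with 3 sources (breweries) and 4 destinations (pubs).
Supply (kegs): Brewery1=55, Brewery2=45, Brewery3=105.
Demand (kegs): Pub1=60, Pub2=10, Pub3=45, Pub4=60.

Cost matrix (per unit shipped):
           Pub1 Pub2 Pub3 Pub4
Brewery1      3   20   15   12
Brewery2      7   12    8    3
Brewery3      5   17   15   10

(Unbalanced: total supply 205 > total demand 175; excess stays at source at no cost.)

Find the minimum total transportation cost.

A cheapest plan:
  Brewery1–Pub1: 55 × 3 = 165
  Brewery2–Pub4: 45 × 3 = 135
  Brewery3–Pub1: 5 × 5 = 25
  Brewery3–Pub2: 10 × 17 = 170
  Brewery3–Pub3: 45 × 15 = 675
  Brewery3–Pub4: 15 × 10 = 150
Total = 165 + 135 + 25 + 170 + 675 + 150 = 1320.

1320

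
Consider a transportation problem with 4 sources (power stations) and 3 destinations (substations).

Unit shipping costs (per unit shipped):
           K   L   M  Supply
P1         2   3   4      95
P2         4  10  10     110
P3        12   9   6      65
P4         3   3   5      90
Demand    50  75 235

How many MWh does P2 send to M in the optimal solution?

Solving gives:
  P1 to M: 95 × 4 = 380
  P2 to K: 50 × 4 = 200
  P2 to M: 60 × 10 = 600
  P3 to M: 65 × 6 = 390
  P4 to L: 75 × 3 = 225
  P4 to M: 15 × 5 = 75
Total cost = 1870.
So P2→M carries 60 MWh.

60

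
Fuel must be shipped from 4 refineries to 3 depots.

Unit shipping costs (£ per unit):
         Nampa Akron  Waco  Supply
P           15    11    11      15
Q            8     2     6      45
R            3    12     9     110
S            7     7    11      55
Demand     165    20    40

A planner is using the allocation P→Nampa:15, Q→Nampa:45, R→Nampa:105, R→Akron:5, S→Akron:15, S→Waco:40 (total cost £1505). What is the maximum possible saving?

435

Current plan cost = 15·15 + 45·8 + 105·3 + 5·12 + 15·7 + 40·11 = £1505.
Optimal plan:
  P to Waco: 15 kL
  Q to Akron: 20 kL
  Q to Waco: 25 kL
  R to Nampa: 110 kL
  S to Nampa: 55 kL
Optimal cost = £1070.
Saving = 1505 − 1070 = £435.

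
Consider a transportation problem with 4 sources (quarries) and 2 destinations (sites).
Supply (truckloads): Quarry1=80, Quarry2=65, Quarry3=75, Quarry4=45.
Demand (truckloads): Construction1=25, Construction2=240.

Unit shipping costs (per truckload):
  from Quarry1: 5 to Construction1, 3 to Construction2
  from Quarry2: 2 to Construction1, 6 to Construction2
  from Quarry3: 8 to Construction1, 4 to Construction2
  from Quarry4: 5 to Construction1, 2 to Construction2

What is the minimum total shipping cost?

920

An optimal shipping plan:
  Quarry1→Construction2: 80 × 3 = 240
  Quarry2→Construction1: 25 × 2 = 50
  Quarry2→Construction2: 40 × 6 = 240
  Quarry3→Construction2: 75 × 4 = 300
  Quarry4→Construction2: 45 × 2 = 90
Total = 240 + 50 + 240 + 300 + 90 = 920.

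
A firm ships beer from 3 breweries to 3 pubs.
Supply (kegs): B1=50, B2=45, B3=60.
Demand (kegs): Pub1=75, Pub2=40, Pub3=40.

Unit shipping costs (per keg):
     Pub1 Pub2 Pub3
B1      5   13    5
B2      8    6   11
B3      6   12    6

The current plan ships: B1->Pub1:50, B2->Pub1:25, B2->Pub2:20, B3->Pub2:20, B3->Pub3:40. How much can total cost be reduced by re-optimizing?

160

Current plan cost = 50·5 + 25·8 + 20·6 + 20·12 + 40·6 = 1050.
Optimal plan:
  B1 to Pub1: 10 × 5 = 50
  B1 to Pub3: 40 × 5 = 200
  B2 to Pub1: 5 × 8 = 40
  B2 to Pub2: 40 × 6 = 240
  B3 to Pub1: 60 × 6 = 360
Optimal cost = 890.
Saving = 1050 − 890 = 160.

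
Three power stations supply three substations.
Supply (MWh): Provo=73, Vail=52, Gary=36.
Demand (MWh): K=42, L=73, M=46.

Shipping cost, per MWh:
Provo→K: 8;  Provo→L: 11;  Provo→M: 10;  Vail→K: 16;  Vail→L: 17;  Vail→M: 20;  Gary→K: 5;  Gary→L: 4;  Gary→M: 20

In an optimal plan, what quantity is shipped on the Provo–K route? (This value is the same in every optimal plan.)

27

The minimum-cost plan:
  Provo to K: 27 MWh
  Provo to M: 46 MWh
  Vail to K: 15 MWh
  Vail to L: 37 MWh
  Gary to L: 36 MWh
Total cost = 1689.
So Provo→K carries 27 MWh.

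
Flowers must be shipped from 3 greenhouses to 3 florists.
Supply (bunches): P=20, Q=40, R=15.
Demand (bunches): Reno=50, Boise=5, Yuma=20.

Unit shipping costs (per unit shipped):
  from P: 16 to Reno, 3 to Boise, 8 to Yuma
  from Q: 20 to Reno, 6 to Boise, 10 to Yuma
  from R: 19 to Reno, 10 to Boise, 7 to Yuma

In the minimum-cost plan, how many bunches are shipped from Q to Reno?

30

Solving gives:
  P to Reno: 20 × 16 = 320
  Q to Reno: 30 × 20 = 600
  Q to Boise: 5 × 6 = 30
  Q to Yuma: 5 × 10 = 50
  R to Yuma: 15 × 7 = 105
Total cost = 1105.
So Q→Reno carries 30 bunches.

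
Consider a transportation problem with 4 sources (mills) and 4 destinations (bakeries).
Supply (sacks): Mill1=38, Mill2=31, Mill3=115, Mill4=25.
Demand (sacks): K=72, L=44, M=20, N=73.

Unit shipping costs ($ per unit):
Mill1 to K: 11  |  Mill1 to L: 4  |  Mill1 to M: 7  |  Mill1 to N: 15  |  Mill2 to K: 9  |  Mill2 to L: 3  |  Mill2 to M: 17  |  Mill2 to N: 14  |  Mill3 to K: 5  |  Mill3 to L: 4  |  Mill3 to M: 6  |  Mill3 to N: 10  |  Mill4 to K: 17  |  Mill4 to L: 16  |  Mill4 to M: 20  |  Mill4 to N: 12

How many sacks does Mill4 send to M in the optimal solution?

Solving gives:
  Mill1 to L: 18 × $4 = $72
  Mill1 to M: 20 × $7 = $140
  Mill2 to L: 26 × $3 = $78
  Mill2 to N: 5 × $14 = $70
  Mill3 to K: 72 × $5 = $360
  Mill3 to N: 43 × $10 = $430
  Mill4 to N: 25 × $12 = $300
Total cost = $1450.
The route Mill4→M is not used.

0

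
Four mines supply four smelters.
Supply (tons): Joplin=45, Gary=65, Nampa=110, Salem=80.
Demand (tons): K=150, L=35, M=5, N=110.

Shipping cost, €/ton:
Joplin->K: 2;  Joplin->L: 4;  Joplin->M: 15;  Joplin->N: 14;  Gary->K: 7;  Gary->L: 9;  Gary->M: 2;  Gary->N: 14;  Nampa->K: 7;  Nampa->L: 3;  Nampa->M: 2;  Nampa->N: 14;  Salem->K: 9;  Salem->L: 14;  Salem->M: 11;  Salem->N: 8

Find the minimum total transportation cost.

2000

Optimal allocation:
  Joplin->K: 45 tons
  Gary->K: 30 tons
  Gary->M: 5 tons
  Gary->N: 30 tons
  Nampa->K: 75 tons
  Nampa->L: 35 tons
  Salem->N: 80 tons
Total cost = €2000.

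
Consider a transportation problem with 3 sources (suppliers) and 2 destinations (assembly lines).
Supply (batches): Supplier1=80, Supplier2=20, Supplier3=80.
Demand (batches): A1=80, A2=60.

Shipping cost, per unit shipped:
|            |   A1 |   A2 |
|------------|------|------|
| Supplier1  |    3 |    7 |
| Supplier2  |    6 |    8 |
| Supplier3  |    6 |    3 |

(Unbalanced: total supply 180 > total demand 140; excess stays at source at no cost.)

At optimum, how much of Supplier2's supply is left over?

20

Minimum-cost shipments:
  Supplier1->A1: 80 × 3 = 240
  Supplier3->A2: 60 × 3 = 180
Total cost = 420.
Supplier2 ships 0 of its 20, leaving 20.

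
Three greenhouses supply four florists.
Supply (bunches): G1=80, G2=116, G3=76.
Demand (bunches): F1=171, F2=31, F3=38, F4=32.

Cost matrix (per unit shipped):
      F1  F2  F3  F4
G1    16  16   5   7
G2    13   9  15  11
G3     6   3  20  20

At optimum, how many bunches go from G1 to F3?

38

Solving gives:
  G1->F1: 10 bunches
  G1->F3: 38 bunches
  G1->F4: 32 bunches
  G2->F1: 85 bunches
  G2->F2: 31 bunches
  G3->F1: 76 bunches
Total cost = 2414.
So G1→F3 carries 38 bunches.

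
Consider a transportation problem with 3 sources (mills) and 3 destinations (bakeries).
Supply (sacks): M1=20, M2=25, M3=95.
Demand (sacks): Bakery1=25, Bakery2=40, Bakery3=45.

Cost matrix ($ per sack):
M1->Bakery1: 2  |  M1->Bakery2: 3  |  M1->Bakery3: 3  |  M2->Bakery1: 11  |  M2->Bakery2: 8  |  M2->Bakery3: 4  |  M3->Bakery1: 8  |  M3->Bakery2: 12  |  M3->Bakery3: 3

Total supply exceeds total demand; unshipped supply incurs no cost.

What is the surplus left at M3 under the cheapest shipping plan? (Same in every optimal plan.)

Minimum-cost shipments:
  M1 to Bakery1: 5 × $2 = $10
  M1 to Bakery2: 15 × $3 = $45
  M2 to Bakery2: 25 × $8 = $200
  M3 to Bakery1: 20 × $8 = $160
  M3 to Bakery3: 45 × $3 = $135
Total cost = $550.
M3 ships 65 of its 95, leaving 30.

30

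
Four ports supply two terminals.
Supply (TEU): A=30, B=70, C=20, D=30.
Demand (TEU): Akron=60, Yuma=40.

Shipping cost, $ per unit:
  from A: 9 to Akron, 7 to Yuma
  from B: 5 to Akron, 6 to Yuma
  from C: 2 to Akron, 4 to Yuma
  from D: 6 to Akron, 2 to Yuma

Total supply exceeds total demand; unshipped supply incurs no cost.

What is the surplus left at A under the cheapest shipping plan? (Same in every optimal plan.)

Minimum-cost shipments:
  B->Akron: 40 × $5 = $200
  B->Yuma: 10 × $6 = $60
  C->Akron: 20 × $2 = $40
  D->Yuma: 30 × $2 = $60
Total cost = $360.
A ships 0 of its 30, leaving 30.

30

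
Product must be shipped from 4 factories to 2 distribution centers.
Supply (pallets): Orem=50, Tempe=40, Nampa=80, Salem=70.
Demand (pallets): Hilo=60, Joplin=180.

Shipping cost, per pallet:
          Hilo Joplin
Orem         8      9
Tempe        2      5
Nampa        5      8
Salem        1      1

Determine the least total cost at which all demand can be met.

1180

An optimal shipping plan:
  Orem->Joplin: 50 pallets
  Tempe->Hilo: 40 pallets
  Nampa->Hilo: 20 pallets
  Nampa->Joplin: 60 pallets
  Salem->Joplin: 70 pallets
Total cost = 1180.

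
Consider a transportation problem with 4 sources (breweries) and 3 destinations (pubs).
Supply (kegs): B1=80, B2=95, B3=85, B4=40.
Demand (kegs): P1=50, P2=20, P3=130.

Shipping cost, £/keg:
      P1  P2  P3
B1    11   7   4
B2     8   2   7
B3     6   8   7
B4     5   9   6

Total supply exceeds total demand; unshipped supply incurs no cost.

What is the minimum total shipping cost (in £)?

970

Optimal allocation:
  B1->P3: 80 kegs
  B2->P2: 20 kegs
  B3->P1: 10 kegs
  B3->P3: 50 kegs
  B4->P1: 40 kegs
Total cost = £970.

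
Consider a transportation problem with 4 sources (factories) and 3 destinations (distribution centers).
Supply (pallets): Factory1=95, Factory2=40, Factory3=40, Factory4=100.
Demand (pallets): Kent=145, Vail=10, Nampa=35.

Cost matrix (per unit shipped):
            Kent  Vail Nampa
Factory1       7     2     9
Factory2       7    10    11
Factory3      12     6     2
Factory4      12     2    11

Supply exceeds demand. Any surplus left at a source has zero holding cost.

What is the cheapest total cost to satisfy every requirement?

An optimal shipping plan:
  Factory1–Kent: 95 pallets
  Factory2–Kent: 40 pallets
  Factory3–Kent: 5 pallets
  Factory3–Nampa: 35 pallets
  Factory4–Kent: 5 pallets
  Factory4–Vail: 10 pallets
Total cost = 1155.

1155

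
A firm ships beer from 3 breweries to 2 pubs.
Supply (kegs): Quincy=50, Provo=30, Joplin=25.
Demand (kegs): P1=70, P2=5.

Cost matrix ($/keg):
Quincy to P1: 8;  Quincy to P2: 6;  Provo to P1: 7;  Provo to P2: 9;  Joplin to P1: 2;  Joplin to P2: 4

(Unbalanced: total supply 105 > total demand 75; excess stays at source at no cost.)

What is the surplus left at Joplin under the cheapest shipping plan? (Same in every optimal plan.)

0

Minimum-cost shipments:
  Quincy->P1: 15 × $8 = $120
  Quincy->P2: 5 × $6 = $30
  Provo->P1: 30 × $7 = $210
  Joplin->P1: 25 × $2 = $50
Total cost = $410.
Joplin ships 25 of its 25, leaving 0.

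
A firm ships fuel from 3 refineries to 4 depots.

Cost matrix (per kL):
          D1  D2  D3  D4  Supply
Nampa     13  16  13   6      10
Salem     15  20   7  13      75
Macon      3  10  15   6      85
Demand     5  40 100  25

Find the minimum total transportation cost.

1445

Optimal allocation:
  Nampa–D3: 10 × 13 = 130
  Salem–D3: 75 × 7 = 525
  Macon–D1: 5 × 3 = 15
  Macon–D2: 40 × 10 = 400
  Macon–D3: 15 × 15 = 225
  Macon–D4: 25 × 6 = 150
Total = 130 + 525 + 15 + 400 + 225 + 150 = 1445.
(Supply check: Nampa ships 10; Salem ships 75; Macon ships 85.)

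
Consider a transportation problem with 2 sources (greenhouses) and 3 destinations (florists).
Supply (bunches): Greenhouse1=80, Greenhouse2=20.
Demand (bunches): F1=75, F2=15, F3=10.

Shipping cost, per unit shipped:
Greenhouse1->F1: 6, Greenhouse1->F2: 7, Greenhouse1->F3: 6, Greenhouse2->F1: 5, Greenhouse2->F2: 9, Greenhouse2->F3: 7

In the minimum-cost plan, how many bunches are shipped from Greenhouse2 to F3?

0

Solving gives:
  Greenhouse1 to F1: 55 bunches
  Greenhouse1 to F2: 15 bunches
  Greenhouse1 to F3: 10 bunches
  Greenhouse2 to F1: 20 bunches
Total cost = 595.
The route Greenhouse2→F3 is not used.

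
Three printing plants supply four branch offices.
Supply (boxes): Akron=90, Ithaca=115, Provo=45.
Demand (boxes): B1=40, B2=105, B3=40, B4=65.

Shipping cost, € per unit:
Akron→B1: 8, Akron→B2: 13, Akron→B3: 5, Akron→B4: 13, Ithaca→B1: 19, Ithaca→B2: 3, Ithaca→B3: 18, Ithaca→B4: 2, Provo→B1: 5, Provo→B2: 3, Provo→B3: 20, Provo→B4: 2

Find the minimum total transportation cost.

A cheapest plan:
  Akron→B1: 40 × €8 = €320
  Akron→B2: 10 × €13 = €130
  Akron→B3: 40 × €5 = €200
  Ithaca→B2: 95 × €3 = €285
  Ithaca→B4: 20 × €2 = €40
  Provo→B4: 45 × €2 = €90
Total = 320 + 130 + 200 + 285 + 40 + 90 = €1065.

1065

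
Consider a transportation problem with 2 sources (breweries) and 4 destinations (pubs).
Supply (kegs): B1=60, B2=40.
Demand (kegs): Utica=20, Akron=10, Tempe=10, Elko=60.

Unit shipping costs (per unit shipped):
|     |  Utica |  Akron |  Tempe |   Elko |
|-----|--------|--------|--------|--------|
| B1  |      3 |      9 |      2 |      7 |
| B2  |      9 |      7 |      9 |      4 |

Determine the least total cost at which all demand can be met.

470

A cheapest plan:
  B1->Utica: 20 kegs
  B1->Akron: 10 kegs
  B1->Tempe: 10 kegs
  B1->Elko: 20 kegs
  B2->Elko: 40 kegs
Total cost = 470.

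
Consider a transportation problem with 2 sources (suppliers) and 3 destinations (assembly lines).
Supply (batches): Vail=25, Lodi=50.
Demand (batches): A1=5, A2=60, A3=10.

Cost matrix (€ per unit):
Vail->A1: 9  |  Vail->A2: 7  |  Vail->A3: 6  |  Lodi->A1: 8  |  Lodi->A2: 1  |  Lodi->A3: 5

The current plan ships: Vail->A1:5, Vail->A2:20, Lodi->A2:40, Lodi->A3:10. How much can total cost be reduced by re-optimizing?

Current plan cost = 5·9 + 20·7 + 40·1 + 10·5 = €275.
Optimal plan:
  Vail→A1: 5 × €9 = €45
  Vail→A2: 10 × €7 = €70
  Vail→A3: 10 × €6 = €60
  Lodi→A2: 50 × €1 = €50
Optimal cost = €225.
Saving = 275 − 225 = €50.

50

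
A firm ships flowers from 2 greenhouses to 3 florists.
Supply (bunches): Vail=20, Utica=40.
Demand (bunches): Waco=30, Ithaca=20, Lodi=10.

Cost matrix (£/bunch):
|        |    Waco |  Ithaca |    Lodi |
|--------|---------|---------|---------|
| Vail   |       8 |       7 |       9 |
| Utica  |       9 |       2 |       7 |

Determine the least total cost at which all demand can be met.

One minimum-cost allocation:
  Vail->Waco: 20 × £8 = £160
  Utica->Waco: 10 × £9 = £90
  Utica->Ithaca: 20 × £2 = £40
  Utica->Lodi: 10 × £7 = £70
Total = 160 + 90 + 40 + 70 = £360.

360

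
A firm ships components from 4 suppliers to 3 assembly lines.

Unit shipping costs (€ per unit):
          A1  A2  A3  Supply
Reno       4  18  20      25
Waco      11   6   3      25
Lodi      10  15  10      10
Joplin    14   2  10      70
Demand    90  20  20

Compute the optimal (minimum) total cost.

1055

Optimal allocation:
  Reno to A1: 25 × €4 = €100
  Waco to A1: 5 × €11 = €55
  Waco to A3: 20 × €3 = €60
  Lodi to A1: 10 × €10 = €100
  Joplin to A1: 50 × €14 = €700
  Joplin to A2: 20 × €2 = €40
Total = 100 + 55 + 60 + 100 + 700 + 40 = €1055.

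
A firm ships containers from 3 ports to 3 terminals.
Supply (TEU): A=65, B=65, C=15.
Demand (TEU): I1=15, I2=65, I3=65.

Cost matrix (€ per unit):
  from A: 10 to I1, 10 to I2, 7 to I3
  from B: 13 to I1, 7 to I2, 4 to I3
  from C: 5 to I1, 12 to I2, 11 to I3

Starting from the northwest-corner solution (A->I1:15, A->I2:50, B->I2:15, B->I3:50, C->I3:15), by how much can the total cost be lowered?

135

Current plan cost = 15·10 + 50·10 + 15·7 + 50·4 + 15·11 = €1120.
Optimal plan:
  A–I2: 65 × €10 = €650
  B–I3: 65 × €4 = €260
  C–I1: 15 × €5 = €75
Optimal cost = €985.
Saving = 1120 − 985 = €135.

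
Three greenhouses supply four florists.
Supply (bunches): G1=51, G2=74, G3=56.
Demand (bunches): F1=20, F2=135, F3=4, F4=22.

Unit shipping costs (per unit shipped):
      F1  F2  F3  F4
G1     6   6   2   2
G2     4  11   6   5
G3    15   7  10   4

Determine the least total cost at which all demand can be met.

A cheapest plan:
  G1→F2: 51 bunches
  G2→F1: 20 bunches
  G2→F2: 28 bunches
  G2→F3: 4 bunches
  G2→F4: 22 bunches
  G3→F2: 56 bunches
Total cost = 1220.

1220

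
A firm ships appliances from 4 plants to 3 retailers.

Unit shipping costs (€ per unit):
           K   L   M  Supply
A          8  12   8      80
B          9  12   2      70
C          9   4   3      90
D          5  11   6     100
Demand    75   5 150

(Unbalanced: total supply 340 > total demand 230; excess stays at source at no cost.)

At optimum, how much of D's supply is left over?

Minimum-cost shipments:
  B→M: 70 × €2 = €140
  C→L: 5 × €4 = €20
  C→M: 80 × €3 = €240
  D→K: 75 × €5 = €375
Total cost = €775.
D ships 75 of its 100, leaving 25.

25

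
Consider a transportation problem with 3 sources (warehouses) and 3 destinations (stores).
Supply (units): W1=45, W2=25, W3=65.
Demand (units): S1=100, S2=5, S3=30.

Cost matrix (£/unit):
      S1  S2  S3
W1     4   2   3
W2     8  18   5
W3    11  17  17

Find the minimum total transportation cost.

1005

Optimal allocation:
  W1 to S1: 35 × £4 = £140
  W1 to S2: 5 × £2 = £10
  W1 to S3: 5 × £3 = £15
  W2 to S3: 25 × £5 = £125
  W3 to S1: 65 × £11 = £715
Total = 140 + 10 + 15 + 125 + 715 = £1005.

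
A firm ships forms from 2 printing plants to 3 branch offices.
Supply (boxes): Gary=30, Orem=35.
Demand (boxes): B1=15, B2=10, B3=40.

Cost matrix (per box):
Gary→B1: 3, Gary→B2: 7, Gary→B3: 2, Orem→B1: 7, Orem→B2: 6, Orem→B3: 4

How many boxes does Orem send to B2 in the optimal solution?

The minimum-cost plan:
  Gary->B1: 15 boxes
  Gary->B3: 15 boxes
  Orem->B2: 10 boxes
  Orem->B3: 25 boxes
Total cost = 235.
So Orem→B2 carries 10 boxes.

10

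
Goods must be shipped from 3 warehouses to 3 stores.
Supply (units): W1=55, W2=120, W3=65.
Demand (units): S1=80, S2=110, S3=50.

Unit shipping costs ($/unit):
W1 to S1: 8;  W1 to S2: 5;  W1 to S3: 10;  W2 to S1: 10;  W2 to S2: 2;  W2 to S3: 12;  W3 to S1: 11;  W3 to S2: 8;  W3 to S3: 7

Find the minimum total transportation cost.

An optimal shipping plan:
  W1→S1: 55 × $8 = $440
  W2→S1: 10 × $10 = $100
  W2→S2: 110 × $2 = $220
  W3→S1: 15 × $11 = $165
  W3→S3: 50 × $7 = $350
Total = 440 + 100 + 220 + 165 + 350 = $1275.

1275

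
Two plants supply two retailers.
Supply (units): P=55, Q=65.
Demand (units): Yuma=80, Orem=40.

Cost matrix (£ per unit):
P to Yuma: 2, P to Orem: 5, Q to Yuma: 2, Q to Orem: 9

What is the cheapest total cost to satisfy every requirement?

An optimal shipping plan:
  P to Yuma: 15 units
  P to Orem: 40 units
  Q to Yuma: 65 units
Total cost = £360.
(Supply check: P ships 55; Q ships 65.)

360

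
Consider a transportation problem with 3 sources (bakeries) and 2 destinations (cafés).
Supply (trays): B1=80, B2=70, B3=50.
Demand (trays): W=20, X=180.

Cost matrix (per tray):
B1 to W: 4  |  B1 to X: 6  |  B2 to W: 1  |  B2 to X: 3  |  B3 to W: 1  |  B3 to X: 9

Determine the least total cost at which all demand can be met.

980

One minimum-cost allocation:
  B1→X: 80 trays
  B2→X: 70 trays
  B3→W: 20 trays
  B3→X: 30 trays
Total cost = 980.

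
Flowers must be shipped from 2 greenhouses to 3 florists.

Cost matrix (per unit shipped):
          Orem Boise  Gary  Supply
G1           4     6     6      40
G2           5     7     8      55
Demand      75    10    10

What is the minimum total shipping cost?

475

Optimal allocation:
  G1 to Orem: 20 × 4 = 80
  G1 to Boise: 10 × 6 = 60
  G1 to Gary: 10 × 6 = 60
  G2 to Orem: 55 × 5 = 275
Total = 80 + 60 + 60 + 275 = 475.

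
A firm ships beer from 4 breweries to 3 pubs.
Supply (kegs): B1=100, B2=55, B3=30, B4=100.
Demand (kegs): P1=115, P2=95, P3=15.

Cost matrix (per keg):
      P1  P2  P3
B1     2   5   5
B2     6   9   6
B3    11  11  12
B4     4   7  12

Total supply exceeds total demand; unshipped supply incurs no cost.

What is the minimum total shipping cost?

1035

A cheapest plan:
  B1–P1: 5 × 2 = 10
  B1–P2: 95 × 5 = 475
  B2–P1: 10 × 6 = 60
  B2–P3: 15 × 6 = 90
  B4–P1: 100 × 4 = 400
Total = 10 + 475 + 60 + 90 + 400 = 1035.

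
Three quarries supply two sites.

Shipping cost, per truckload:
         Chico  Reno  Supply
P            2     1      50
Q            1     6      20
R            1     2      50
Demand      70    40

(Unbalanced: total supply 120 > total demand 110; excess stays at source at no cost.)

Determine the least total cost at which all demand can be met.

A cheapest plan:
  P–Reno: 40 × 1 = 40
  Q–Chico: 20 × 1 = 20
  R–Chico: 50 × 1 = 50
Total = 40 + 20 + 50 = 110.

110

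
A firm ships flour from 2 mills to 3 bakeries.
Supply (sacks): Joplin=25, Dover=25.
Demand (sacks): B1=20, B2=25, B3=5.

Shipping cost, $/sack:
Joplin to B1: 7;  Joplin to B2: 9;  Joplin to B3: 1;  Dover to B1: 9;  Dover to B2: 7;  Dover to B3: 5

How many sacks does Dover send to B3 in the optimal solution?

Optimal shipments:
  Joplin–B1: 20 × $7 = $140
  Joplin–B3: 5 × $1 = $5
  Dover–B2: 25 × $7 = $175
Total cost = $320.
The route Dover→B3 is not used.

0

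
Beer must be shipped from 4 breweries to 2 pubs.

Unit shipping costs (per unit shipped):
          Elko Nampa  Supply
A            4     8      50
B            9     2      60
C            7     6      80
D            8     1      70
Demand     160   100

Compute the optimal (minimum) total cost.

An optimal shipping plan:
  A–Elko: 50 kegs
  B–Elko: 30 kegs
  B–Nampa: 30 kegs
  C–Elko: 80 kegs
  D–Nampa: 70 kegs
Total cost = 1160.
(Supply check: A ships 50; B ships 60; C ships 80; D ships 70.)

1160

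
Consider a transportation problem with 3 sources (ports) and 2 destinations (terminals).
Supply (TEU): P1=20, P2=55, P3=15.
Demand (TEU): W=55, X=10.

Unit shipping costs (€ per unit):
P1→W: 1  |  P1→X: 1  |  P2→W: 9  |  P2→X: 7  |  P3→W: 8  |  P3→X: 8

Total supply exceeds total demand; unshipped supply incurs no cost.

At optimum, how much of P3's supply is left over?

An optimal plan:
  P1–W: 20 × €1 = €20
  P2–W: 20 × €9 = €180
  P2–X: 10 × €7 = €70
  P3–W: 15 × €8 = €120
Total cost = €390.
P3 ships 15 of its 15, leaving 0.

0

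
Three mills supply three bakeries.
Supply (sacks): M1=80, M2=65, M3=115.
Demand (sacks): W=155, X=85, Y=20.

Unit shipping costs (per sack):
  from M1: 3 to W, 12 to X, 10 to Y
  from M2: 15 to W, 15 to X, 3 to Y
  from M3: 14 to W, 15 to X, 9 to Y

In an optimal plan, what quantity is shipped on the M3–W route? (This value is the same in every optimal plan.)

Optimal shipments:
  M1–W: 80 × 3 = 240
  M2–X: 45 × 15 = 675
  M2–Y: 20 × 3 = 60
  M3–W: 75 × 14 = 1050
  M3–X: 40 × 15 = 600
Total cost = 2625.
So M3→W carries 75 sacks.

75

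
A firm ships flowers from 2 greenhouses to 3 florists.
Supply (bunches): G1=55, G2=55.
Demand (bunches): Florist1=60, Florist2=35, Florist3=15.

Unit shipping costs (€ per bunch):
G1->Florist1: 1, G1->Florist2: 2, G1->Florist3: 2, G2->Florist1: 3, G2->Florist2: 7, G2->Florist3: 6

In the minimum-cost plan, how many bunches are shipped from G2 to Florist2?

Solving gives:
  G1→Florist1: 5 × €1 = €5
  G1→Florist2: 35 × €2 = €70
  G1→Florist3: 15 × €2 = €30
  G2→Florist1: 55 × €3 = €165
Total cost = €270.
The route G2→Florist2 is not used.

0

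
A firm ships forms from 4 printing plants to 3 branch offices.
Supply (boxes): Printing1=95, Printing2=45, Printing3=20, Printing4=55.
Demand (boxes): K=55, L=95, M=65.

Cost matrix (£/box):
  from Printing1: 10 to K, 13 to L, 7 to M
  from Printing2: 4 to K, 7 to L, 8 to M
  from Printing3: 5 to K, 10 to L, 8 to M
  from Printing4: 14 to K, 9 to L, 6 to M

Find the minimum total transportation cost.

1650

One minimum-cost allocation:
  Printing1 to L: 30 × £13 = £390
  Printing1 to M: 65 × £7 = £455
  Printing2 to K: 35 × £4 = £140
  Printing2 to L: 10 × £7 = £70
  Printing3 to K: 20 × £5 = £100
  Printing4 to L: 55 × £9 = £495
Total = 390 + 455 + 140 + 70 + 100 + 495 = £1650.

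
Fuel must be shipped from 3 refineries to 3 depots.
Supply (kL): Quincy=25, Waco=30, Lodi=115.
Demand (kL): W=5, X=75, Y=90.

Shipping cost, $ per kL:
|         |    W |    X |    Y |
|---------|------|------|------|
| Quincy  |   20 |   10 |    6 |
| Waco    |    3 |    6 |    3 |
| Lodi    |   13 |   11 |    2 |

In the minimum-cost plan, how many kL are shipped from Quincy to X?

Solving gives:
  Quincy->X: 25 × $10 = $250
  Waco->W: 5 × $3 = $15
  Waco->X: 25 × $6 = $150
  Lodi->X: 25 × $11 = $275
  Lodi->Y: 90 × $2 = $180
Total cost = $870.
So Quincy→X carries 25 kL.

25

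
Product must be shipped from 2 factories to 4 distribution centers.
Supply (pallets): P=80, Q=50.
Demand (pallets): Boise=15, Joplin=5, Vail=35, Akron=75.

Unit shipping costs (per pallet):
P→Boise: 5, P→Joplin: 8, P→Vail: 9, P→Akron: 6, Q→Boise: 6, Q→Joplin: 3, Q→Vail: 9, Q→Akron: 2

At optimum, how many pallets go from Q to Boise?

0

Optimal shipments:
  P to Boise: 15 pallets
  P to Vail: 35 pallets
  P to Akron: 30 pallets
  Q to Joplin: 5 pallets
  Q to Akron: 45 pallets
Total cost = 675.
The route Q→Boise is not used.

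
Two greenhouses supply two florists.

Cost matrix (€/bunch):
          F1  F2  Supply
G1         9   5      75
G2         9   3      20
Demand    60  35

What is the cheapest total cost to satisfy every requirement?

A cheapest plan:
  G1 to F1: 60 × €9 = €540
  G1 to F2: 15 × €5 = €75
  G2 to F2: 20 × €3 = €60
Total = 540 + 75 + 60 = €675.

675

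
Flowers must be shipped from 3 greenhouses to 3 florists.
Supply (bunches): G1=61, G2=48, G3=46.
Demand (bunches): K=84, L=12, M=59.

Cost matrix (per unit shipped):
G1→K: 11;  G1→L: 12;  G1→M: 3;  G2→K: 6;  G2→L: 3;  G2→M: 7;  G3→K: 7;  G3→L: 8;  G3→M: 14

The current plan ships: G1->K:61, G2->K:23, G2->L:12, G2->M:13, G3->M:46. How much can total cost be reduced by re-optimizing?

807

Current plan cost = 61·11 + 23·6 + 12·3 + 13·7 + 46·14 = 1580.
Optimal plan:
  G1→K: 2 × 11 = 22
  G1→M: 59 × 3 = 177
  G2→K: 36 × 6 = 216
  G2→L: 12 × 3 = 36
  G3→K: 46 × 7 = 322
Optimal cost = 773.
Saving = 1580 − 773 = 807.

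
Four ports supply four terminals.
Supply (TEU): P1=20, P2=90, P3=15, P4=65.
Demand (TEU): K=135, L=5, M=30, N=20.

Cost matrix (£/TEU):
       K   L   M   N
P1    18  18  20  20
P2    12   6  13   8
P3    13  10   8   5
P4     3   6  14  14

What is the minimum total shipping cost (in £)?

An optimal shipping plan:
  P1→K: 20 × £18 = £360
  P2→K: 50 × £12 = £600
  P2→L: 5 × £6 = £30
  P2→M: 15 × £13 = £195
  P2→N: 20 × £8 = £160
  P3→M: 15 × £8 = £120
  P4→K: 65 × £3 = £195
Total = 360 + 600 + 30 + 195 + 160 + 120 + 195 = £1660.
(Supply check: P1 ships 20; P2 ships 90; P3 ships 15; P4 ships 65.)

1660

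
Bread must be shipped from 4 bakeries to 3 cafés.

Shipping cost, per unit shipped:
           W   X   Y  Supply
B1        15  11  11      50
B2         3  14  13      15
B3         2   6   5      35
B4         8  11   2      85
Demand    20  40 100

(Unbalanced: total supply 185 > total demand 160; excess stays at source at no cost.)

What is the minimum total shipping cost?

Optimal allocation:
  B1–X: 25 × 11 = 275
  B2–W: 15 × 3 = 45
  B3–W: 5 × 2 = 10
  B3–X: 15 × 6 = 90
  B3–Y: 15 × 5 = 75
  B4–Y: 85 × 2 = 170
Total = 275 + 45 + 10 + 90 + 75 + 170 = 665.
(Supply check: B1 ships 25; B2 ships 15; B3 ships 35; B4 ships 85.)

665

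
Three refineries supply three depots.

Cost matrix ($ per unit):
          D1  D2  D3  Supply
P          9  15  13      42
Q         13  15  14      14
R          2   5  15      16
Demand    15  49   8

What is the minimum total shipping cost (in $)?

One minimum-cost allocation:
  P→D1: 15 kL
  P→D2: 19 kL
  P→D3: 8 kL
  Q→D2: 14 kL
  R→D2: 16 kL
Total cost = $814.

814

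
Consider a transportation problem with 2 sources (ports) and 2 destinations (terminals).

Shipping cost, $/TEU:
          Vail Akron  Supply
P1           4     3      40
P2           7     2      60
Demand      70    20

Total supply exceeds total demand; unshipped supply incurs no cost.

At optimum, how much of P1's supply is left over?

0

Minimum-cost shipments:
  P1→Vail: 40 × $4 = $160
  P2→Vail: 30 × $7 = $210
  P2→Akron: 20 × $2 = $40
Total cost = $410.
P1 ships 40 of its 40, leaving 0.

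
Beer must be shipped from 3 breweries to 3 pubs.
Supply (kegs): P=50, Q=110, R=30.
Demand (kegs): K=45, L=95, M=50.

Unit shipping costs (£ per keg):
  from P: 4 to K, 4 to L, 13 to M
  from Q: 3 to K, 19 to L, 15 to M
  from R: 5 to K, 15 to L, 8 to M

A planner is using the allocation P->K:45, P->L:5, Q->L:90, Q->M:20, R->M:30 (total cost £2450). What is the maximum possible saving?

Current plan cost = 45·4 + 5·4 + 90·19 + 20·15 + 30·8 = £2450.
Optimal plan:
  P→L: 50 × £4 = £200
  Q→K: 45 × £3 = £135
  Q→L: 45 × £19 = £855
  Q→M: 20 × £15 = £300
  R→M: 30 × £8 = £240
Optimal cost = £1730.
Saving = 2450 − 1730 = £720.

720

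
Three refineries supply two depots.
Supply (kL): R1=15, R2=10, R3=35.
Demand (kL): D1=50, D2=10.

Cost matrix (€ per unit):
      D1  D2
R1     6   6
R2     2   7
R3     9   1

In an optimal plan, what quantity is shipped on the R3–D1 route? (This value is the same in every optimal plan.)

25

Optimal shipments:
  R1 to D1: 15 × €6 = €90
  R2 to D1: 10 × €2 = €20
  R3 to D1: 25 × €9 = €225
  R3 to D2: 10 × €1 = €10
Total cost = €345.
So R3→D1 carries 25 kL.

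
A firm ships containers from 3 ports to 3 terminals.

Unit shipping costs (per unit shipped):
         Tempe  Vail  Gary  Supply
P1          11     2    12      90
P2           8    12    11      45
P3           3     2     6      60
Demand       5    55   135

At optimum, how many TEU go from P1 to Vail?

55

Solving gives:
  P1→Vail: 55 × 2 = 110
  P1→Gary: 35 × 12 = 420
  P2→Tempe: 5 × 8 = 40
  P2→Gary: 40 × 11 = 440
  P3→Gary: 60 × 6 = 360
Total cost = 1370.
So P1→Vail carries 55 TEU.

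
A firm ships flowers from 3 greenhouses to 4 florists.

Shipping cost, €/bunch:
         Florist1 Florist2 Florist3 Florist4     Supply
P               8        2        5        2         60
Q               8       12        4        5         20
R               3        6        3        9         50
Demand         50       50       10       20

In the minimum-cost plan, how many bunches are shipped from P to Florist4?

10

Optimal shipments:
  P→Florist2: 50 × €2 = €100
  P→Florist4: 10 × €2 = €20
  Q→Florist3: 10 × €4 = €40
  Q→Florist4: 10 × €5 = €50
  R→Florist1: 50 × €3 = €150
Total cost = €360.
So P→Florist4 carries 10 bunches.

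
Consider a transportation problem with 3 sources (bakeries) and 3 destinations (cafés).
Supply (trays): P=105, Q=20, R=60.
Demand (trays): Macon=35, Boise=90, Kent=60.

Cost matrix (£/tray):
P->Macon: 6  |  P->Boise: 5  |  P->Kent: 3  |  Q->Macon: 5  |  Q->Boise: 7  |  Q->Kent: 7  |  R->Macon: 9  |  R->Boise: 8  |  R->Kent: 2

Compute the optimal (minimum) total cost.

A cheapest plan:
  P–Macon: 15 × £6 = £90
  P–Boise: 90 × £5 = £450
  Q–Macon: 20 × £5 = £100
  R–Kent: 60 × £2 = £120
Total = 90 + 450 + 100 + 120 = £760.

760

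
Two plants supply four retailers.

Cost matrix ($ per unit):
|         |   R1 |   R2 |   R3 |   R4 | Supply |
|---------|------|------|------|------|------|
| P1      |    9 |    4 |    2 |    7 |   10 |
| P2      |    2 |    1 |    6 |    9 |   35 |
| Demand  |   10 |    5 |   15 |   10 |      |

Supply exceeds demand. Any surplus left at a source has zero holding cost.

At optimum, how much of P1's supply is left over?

0

An optimal plan:
  P1→R3: 10 × $2 = $20
  P2→R1: 10 × $2 = $20
  P2→R2: 5 × $1 = $5
  P2→R3: 5 × $6 = $30
  P2→R4: 10 × $9 = $90
Total cost = $165.
P1 ships 10 of its 10, leaving 0.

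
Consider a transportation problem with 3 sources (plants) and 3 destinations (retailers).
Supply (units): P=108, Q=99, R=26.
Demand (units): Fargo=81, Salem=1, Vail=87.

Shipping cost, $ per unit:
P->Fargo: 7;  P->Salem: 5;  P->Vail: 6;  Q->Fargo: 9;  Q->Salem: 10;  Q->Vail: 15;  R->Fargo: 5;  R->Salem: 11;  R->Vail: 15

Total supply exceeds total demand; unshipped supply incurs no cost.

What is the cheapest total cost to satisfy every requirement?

An optimal shipping plan:
  P->Fargo: 20 × $7 = $140
  P->Salem: 1 × $5 = $5
  P->Vail: 87 × $6 = $522
  Q->Fargo: 35 × $9 = $315
  R->Fargo: 26 × $5 = $130
Total = 140 + 5 + 522 + 315 + 130 = $1112.

1112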